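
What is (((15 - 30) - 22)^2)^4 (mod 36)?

15 - 30 = -15 ≡ 21 (mod 36)
21 - 22 = -1 ≡ 35 (mod 36)
(35)^2 ≡ 1 (mod 36)
(1)^4 ≡ 1 (mod 36)

1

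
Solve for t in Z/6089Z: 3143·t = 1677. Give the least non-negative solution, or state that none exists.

gcd(3143, 6089) = 1, so a unique solution mod 6089 exists.
3143⁻¹ ≡ 680 (mod 6089).
t ≡ 680·1677 ≡ 1717 (mod 6089).

1717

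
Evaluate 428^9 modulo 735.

218

9 in binary is 1001, i.e. 9 = 8 + 1.
428^1 ≡ 428 (mod 735)
428^2 ≡ 428^2 = 183184 ≡ 169 (mod 735)
428^4 ≡ 169^2 = 28561 ≡ 631 (mod 735)
428^8 ≡ 631^2 = 398161 ≡ 526 (mod 735)
428^9 = 428^8 · 428^1 ≡ 526 · 428 (mod 735).
526 · 428 = 225128 ≡ 218 (mod 735).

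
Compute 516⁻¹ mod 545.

451

Apply the Euclidean algorithm and back-substitute:
545 = 1·516 + 29
516 = 17·29 + 23
29 = 1·23 + 6
23 = 3·6 + 5
6 = 1·5 + 1
5 = 5·1 + 0
gcd(516, 545) = 1, so the inverse exists.
Back-substitute for 1:
1 = 1·6 − 1·5
  = −1·23 + 4·6
  = 4·29 − 5·23
  = −5·516 + 89·29
  = 89·545 − 94·516
So 516⁻¹ ≡ −94 ≡ 451 (mod 545).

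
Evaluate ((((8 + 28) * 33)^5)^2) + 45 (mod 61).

59

8 + 28 = 36
36 * 33 = 1188 ≡ 29 (mod 61)
(29)^5 ≡ 21 (mod 61)
(21)^2 ≡ 14 (mod 61)
14 + 45 = 59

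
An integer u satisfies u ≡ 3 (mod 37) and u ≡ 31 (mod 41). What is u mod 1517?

37⁻¹ mod 41: 37·10 ≡ 1 (mod 41), so 37⁻¹ ≡ 10.
u = 3 + 37·((31 − 3)·10 mod 41) = 3 + 37·34 = 1261.

1261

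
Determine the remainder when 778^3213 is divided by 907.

By square-and-multiply:
3213 in binary is 110010001101, i.e. 3213 = 2048 + 1024 + 128 + 8 + 4 + 1.
778^1 ≡ 778 (mod 907)
778^2 ≡ 778^2 = 605284 ≡ 315 (mod 907)
778^4 ≡ 315^2 = 99225 ≡ 362 (mod 907)
778^8 ≡ 362^2 = 131044 ≡ 436 (mod 907)
778^16 ≡ 436^2 = 190096 ≡ 533 (mod 907)
778^32 ≡ 533^2 = 284089 ≡ 198 (mod 907)
778^64 ≡ 198^2 = 39204 ≡ 203 (mod 907)
778^128 ≡ 203^2 = 41209 ≡ 394 (mod 907)
778^256 ≡ 394^2 = 155236 ≡ 139 (mod 907)
778^512 ≡ 139^2 = 19321 ≡ 274 (mod 907)
778^1024 ≡ 274^2 = 75076 ≡ 702 (mod 907)
778^2048 ≡ 702^2 = 492804 ≡ 303 (mod 907)
778^3213 = 778^2048 * 778^1024 * 778^128 * 778^8 * 778^4 * 778^1 ≡ 303 * 702 * 394 * 436 * 362 * 778 (mod 907).
Accumulate the product:
303 * 702 = 212706 ≡ 468
468 * 394 = 184392 ≡ 271
271 * 436 = 118156 ≡ 246
246 * 362 = 89052 ≡ 166
166 * 778 = 129148 ≡ 354

354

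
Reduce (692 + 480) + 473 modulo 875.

770

692 + 480 = 1172 ≡ 297 (mod 875)
297 + 473 = 770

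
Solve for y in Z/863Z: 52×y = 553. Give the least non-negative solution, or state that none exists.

gcd(52, 863) = 1, so a unique solution mod 863 exists.
52⁻¹ ≡ 83 (mod 863).
y ≡ 83×553 ≡ 160 (mod 863).

160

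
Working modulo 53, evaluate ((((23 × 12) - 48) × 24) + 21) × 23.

23 × 12 = 276 ≡ 11 (mod 53)
11 - 48 = -37 ≡ 16 (mod 53)
16 × 24 = 384 ≡ 13 (mod 53)
13 + 21 = 34
34 × 23 = 782 ≡ 40 (mod 53)

40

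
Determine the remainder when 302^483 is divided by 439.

By square-and-multiply:
483 in binary is 111100011, i.e. 483 = 256 + 128 + 64 + 32 + 2 + 1.
302^1 ≡ 302 (mod 439)
302^2 ≡ 302^2 = 91204 ≡ 331 (mod 439)
302^4 ≡ 331^2 = 109561 ≡ 250 (mod 439)
302^8 ≡ 250^2 = 62500 ≡ 162 (mod 439)
302^16 ≡ 162^2 = 26244 ≡ 343 (mod 439)
302^32 ≡ 343^2 = 117649 ≡ 436 (mod 439)
302^64 ≡ 436^2 = 190096 ≡ 9 (mod 439)
302^128 ≡ 9^2 = 81 (mod 439)
302^256 ≡ 81^2 = 6561 ≡ 415 (mod 439)
302^483 = 302^256 * 302^128 * 302^64 * 302^32 * 302^2 * 302^1 ≡ 415 * 81 * 9 * 436 * 331 * 302 (mod 439).
Accumulate the product:
415 * 81 = 33615 ≡ 251
251 * 9 = 2259 ≡ 64
64 * 436 = 27904 ≡ 247
247 * 331 = 81757 ≡ 103
103 * 302 = 31106 ≡ 376

376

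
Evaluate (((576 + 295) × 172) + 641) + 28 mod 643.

19

576 + 295 = 871 ≡ 228 (mod 643)
228 × 172 = 39216 ≡ 636 (mod 643)
636 + 641 = 1277 ≡ 634 (mod 643)
634 + 28 = 662 ≡ 19 (mod 643)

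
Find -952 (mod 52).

-952 = -19*52 + 36, so -952 ≡ 36 (mod 52).

36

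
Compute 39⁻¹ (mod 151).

31

Apply the Euclidean algorithm and back-substitute:
151 = 3×39 + 34
39 = 1×34 + 5
34 = 6×5 + 4
5 = 1×4 + 1
4 = 4×1 + 0
gcd(39, 151) = 1, so the inverse exists.
Back-substitute for 1:
1 = 1×5 − 1×4
  = −1×34 + 7×5
  = 7×39 − 8×34
  = −8×151 + 31×39
So 39⁻¹ ≡ 31 (mod 151).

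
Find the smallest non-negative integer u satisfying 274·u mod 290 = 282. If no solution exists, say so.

73

gcd(274, 290) = 2, and 2 | 282, so solutions exist.
Divide through by 2: 137·u = 141 (mod 145).
137⁻¹ ≡ 18 (mod 145).
u ≡ 18·141 ≡ 73 (mod 145).
The smallest non-negative solution is u = 73.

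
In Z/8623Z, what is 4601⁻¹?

7789

Apply the Euclidean algorithm and back-substitute:
8623 = 1*4601 + 4022
4601 = 1*4022 + 579
4022 = 6*579 + 548
579 = 1*548 + 31
548 = 17*31 + 21
31 = 1*21 + 10
21 = 2*10 + 1
10 = 10*1 + 0
gcd(4601, 8623) = 1, so the inverse exists.
Bézout: 1 = 445*8623 − 834*4601.
So 4601⁻¹ ≡ −834 ≡ 7789 (mod 8623).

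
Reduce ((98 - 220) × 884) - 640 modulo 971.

98 - 220 = -122 ≡ 849 (mod 971)
849 × 884 = 750516 ≡ 904 (mod 971)
904 - 640 = 264

264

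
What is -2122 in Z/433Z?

-2122 = -5·433 + 43, so -2122 ≡ 43 (mod 433).

43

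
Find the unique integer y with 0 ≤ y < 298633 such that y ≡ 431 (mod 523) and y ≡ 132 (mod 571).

196556

523⁻¹ mod 571: 523×226 ≡ 1 (mod 571), so 523⁻¹ ≡ 226.
y = 431 + 523×((132 − 431)×226 mod 571) = 431 + 523×375 = 196556.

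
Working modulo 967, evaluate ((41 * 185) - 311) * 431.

41 * 185 = 7585 ≡ 816 (mod 967)
816 - 311 = 505
505 * 431 = 217655 ≡ 80 (mod 967)

80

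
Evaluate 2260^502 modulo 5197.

4794

2260^1 ≡ 2260 (mod 5197)
2260^2 ≡ 2260^2 = 5107600 ≡ 4146 (mod 5197)
2260^4 ≡ 4146^2 = 17189316 ≡ 2837 (mod 5197)
2260^8 ≡ 2837^2 = 8048569 ≡ 3613 (mod 5197)
2260^16 ≡ 3613^2 = 13053769 ≡ 4102 (mod 5197)
2260^32 ≡ 4102^2 = 16826404 ≡ 3715 (mod 5197)
2260^64 ≡ 3715^2 = 13801225 ≡ 3190 (mod 5197)
2260^128 ≡ 3190^2 = 10176100 ≡ 374 (mod 5197)
2260^256 ≡ 374^2 = 139876 ≡ 4754 (mod 5197)
2260^502 = 2260^256 * 2260^128 * 2260^64 * 2260^32 * 2260^16 * 2260^4 * 2260^2 ≡ 4754 * 374 * 3190 * 3715 * 4102 * 2837 * 4146 (mod 5197).
Accumulate the product:
4754 * 374 = 1777996 ≡ 622
622 * 3190 = 1984180 ≡ 4123
4123 * 3715 = 15316945 ≡ 1386
1386 * 4102 = 5685372 ≡ 5051
5051 * 2837 = 14329687 ≡ 1558
1558 * 4146 = 6459468 ≡ 4794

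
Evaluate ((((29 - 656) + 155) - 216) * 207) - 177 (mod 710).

29 - 656 = -627 ≡ 83 (mod 710)
83 + 155 = 238
238 - 216 = 22
22 * 207 = 4554 ≡ 294 (mod 710)
294 - 177 = 117

117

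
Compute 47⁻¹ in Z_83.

83 = 1*47 + 36
47 = 1*36 + 11
36 = 3*11 + 3
11 = 3*3 + 2
3 = 1*2 + 1
2 = 2*1 + 0
gcd(47, 83) = 1, so the inverse exists.
Back-substitute for 1:
1 = 1*3 − 1*2
  = −1*11 + 4*3
  = 4*36 − 13*11
  = −13*47 + 17*36
  = 17*83 − 30*47
So 47⁻¹ ≡ −30 ≡ 53 (mod 83).

53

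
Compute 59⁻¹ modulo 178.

175

178 = 3*59 + 1
59 = 59*1 + 0
gcd(59, 178) = 1, so the inverse exists.
Back-substitute for 1:
1 = 1*178 − 3*59
So 59⁻¹ ≡ −3 ≡ 175 (mod 178).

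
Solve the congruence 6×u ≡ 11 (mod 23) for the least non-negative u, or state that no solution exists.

21

gcd(6, 23) = 1, so a unique solution mod 23 exists.
6⁻¹ ≡ 4 (mod 23).
u ≡ 4×11 ≡ 21 (mod 23).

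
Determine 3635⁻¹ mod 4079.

Apply the Euclidean algorithm and back-substitute:
4079 = 1*3635 + 444
3635 = 8*444 + 83
444 = 5*83 + 29
83 = 2*29 + 25
29 = 1*25 + 4
25 = 6*4 + 1
4 = 4*1 + 0
gcd(3635, 4079) = 1, so the inverse exists.
Bézout: 1 = −876*4079 + 983*3635.
So 3635⁻¹ ≡ 983 (mod 4079).

983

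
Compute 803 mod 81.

74

803 = 9·81 + 74, so 803 ≡ 74 (mod 81).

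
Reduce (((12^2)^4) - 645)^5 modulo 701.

437

(12)^2 ≡ 144 (mod 701)
(144)^4 ≡ 213 (mod 701)
213 - 645 = -432 ≡ 269 (mod 701)
(269)^5 ≡ 437 (mod 701)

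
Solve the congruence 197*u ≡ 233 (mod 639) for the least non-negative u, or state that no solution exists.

gcd(197, 639) = 1, so a unique solution mod 639 exists.
197⁻¹ ≡ 386 (mod 639).
u ≡ 386*233 ≡ 478 (mod 639).

478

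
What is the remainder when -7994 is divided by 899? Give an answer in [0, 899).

97

-7994 = -9*899 + 97, so -7994 ≡ 97 (mod 899).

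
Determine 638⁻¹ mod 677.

677 = 1×638 + 39
638 = 16×39 + 14
39 = 2×14 + 11
14 = 1×11 + 3
11 = 3×3 + 2
3 = 1×2 + 1
2 = 2×1 + 0
gcd(638, 677) = 1, so the inverse exists.
Bézout: 1 = −229×677 + 243×638.
So 638⁻¹ ≡ 243 (mod 677).

243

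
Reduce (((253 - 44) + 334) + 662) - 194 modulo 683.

253 - 44 = 209
209 + 334 = 543
543 + 662 = 1205 ≡ 522 (mod 683)
522 - 194 = 328

328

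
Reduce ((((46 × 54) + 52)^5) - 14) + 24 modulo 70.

46 × 54 = 2484 ≡ 34 (mod 70)
34 + 52 = 86 ≡ 16 (mod 70)
(16)^5 ≡ 46 (mod 70)
46 - 14 = 32
32 + 24 = 56

56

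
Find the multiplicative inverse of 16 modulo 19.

Apply the Euclidean algorithm and back-substitute:
19 = 1*16 + 3
16 = 5*3 + 1
3 = 3*1 + 0
gcd(16, 19) = 1, so the inverse exists.
Back-substitute for 1:
1 = 1*16 − 5*3
  = −5*19 + 6*16
So 16⁻¹ ≡ 6 (mod 19).

6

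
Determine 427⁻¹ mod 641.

641 = 1·427 + 214
427 = 1·214 + 213
214 = 1·213 + 1
213 = 213·1 + 0
gcd(427, 641) = 1, so the inverse exists.
Back-substitute for 1:
1 = 1·214 − 1·213
  = −1·427 + 2·214
  = 2·641 − 3·427
So 427⁻¹ ≡ −3 ≡ 638 (mod 641).

638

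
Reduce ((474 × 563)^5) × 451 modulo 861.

474 × 563 = 266862 ≡ 813 (mod 861)
(813)^5 ≡ 372 (mod 861)
372 × 451 = 167772 ≡ 738 (mod 861)

738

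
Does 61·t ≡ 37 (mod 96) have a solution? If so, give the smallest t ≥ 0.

gcd(61, 96) = 1, so a unique solution mod 96 exists.
61⁻¹ ≡ 85 (mod 96).
t ≡ 85·37 ≡ 73 (mod 96).

73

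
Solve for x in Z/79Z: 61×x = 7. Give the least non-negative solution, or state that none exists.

gcd(61, 79) = 1, so a unique solution mod 79 exists.
61⁻¹ ≡ 57 (mod 79).
x ≡ 57×7 ≡ 4 (mod 79).

4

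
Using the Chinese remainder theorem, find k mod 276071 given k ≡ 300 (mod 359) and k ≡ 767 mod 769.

359⁻¹ mod 769: 359×392 ≡ 1 (mod 769), so 359⁻¹ ≡ 392.
k = 300 + 359×((767 − 300)×392 mod 769) = 300 + 359×42 = 15378.

15378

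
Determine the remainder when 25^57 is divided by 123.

Compute successive squares:
25^1 ≡ 25 (mod 123)
25^2 ≡ 25^2 = 625 ≡ 10 (mod 123)
25^4 ≡ 10^2 = 100 (mod 123)
25^8 ≡ 100^2 = 10000 ≡ 37 (mod 123)
25^16 ≡ 37^2 = 1369 ≡ 16 (mod 123)
25^32 ≡ 16^2 = 256 ≡ 10 (mod 123)
25^57 = 25^32 · 25^16 · 25^8 · 25^1 ≡ 10 · 16 · 37 · 25 (mod 123).
Accumulate the product:
10 · 16 = 160 ≡ 37
37 · 37 = 1369 ≡ 16
16 · 25 = 400 ≡ 31

31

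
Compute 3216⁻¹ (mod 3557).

605

By the extended Euclidean algorithm:
3557 = 1·3216 + 341
3216 = 9·341 + 147
341 = 2·147 + 47
147 = 3·47 + 6
47 = 7·6 + 5
6 = 1·5 + 1
5 = 5·1 + 0
gcd(3216, 3557) = 1, so the inverse exists.
Back-substitute for 1:
1 = 1·6 − 1·5
  = −1·47 + 8·6
  = 8·147 − 25·47
  = −25·341 + 58·147
  = 58·3216 − 547·341
  = −547·3557 + 605·3216
So 3216⁻¹ ≡ 605 (mod 3557).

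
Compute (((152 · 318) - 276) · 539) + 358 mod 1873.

152 · 318 = 48336 ≡ 1511 (mod 1873)
1511 - 276 = 1235
1235 · 539 = 665665 ≡ 750 (mod 1873)
750 + 358 = 1108

1108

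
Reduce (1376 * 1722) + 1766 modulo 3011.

1376 * 1722 = 2369472 ≡ 2826 (mod 3011)
2826 + 1766 = 4592 ≡ 1581 (mod 3011)

1581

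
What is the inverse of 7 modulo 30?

30 = 4×7 + 2
7 = 3×2 + 1
2 = 2×1 + 0
gcd(7, 30) = 1, so the inverse exists.
Back-substitute for 1:
1 = 1×7 − 3×2
  = −3×30 + 13×7
So 7⁻¹ ≡ 13 (mod 30).

13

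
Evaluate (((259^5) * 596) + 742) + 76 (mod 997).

297

(259)^5 ≡ 690 (mod 997)
690 * 596 = 411240 ≡ 476 (mod 997)
476 + 742 = 1218 ≡ 221 (mod 997)
221 + 76 = 297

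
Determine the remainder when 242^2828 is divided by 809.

1

Using repeated squaring:
2828 in binary is 101100001100, i.e. 2828 = 2048 + 512 + 256 + 8 + 4.
242^1 ≡ 242 (mod 809)
242^2 ≡ 242^2 = 58564 ≡ 316 (mod 809)
242^4 ≡ 316^2 = 99856 ≡ 349 (mod 809)
242^8 ≡ 349^2 = 121801 ≡ 451 (mod 809)
242^16 ≡ 451^2 = 203401 ≡ 342 (mod 809)
242^32 ≡ 342^2 = 116964 ≡ 468 (mod 809)
242^64 ≡ 468^2 = 219024 ≡ 594 (mod 809)
242^128 ≡ 594^2 = 352836 ≡ 112 (mod 809)
242^256 ≡ 112^2 = 12544 ≡ 409 (mod 809)
242^512 ≡ 409^2 = 167281 ≡ 627 (mod 809)
242^1024 ≡ 627^2 = 393129 ≡ 764 (mod 809)
242^2048 ≡ 764^2 = 583696 ≡ 407 (mod 809)
242^2828 = 242^2048 * 242^512 * 242^256 * 242^8 * 242^4 ≡ 407 * 627 * 409 * 451 * 349 (mod 809).
Accumulate the product:
407 * 627 = 255189 ≡ 354
354 * 409 = 144786 ≡ 784
784 * 451 = 353584 ≡ 51
51 * 349 = 17799 ≡ 1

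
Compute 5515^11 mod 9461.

Using repeated squaring:
11 in binary is 1011, i.e. 11 = 8 + 2 + 1.
5515^1 ≡ 5515 (mod 9461)
5515^2 ≡ 5515^2 = 30415225 ≡ 7571 (mod 9461)
5515^4 ≡ 7571^2 = 57320041 ≡ 5303 (mod 9461)
5515^8 ≡ 5303^2 = 28121809 ≡ 3717 (mod 9461)
5515^11 = 5515^8 · 5515^2 · 5515^1 ≡ 3717 · 7571 · 5515 (mod 9461).
Accumulate the product:
3717 · 7571 = 28141407 ≡ 4393
4393 · 5515 = 24227395 ≡ 7235

7235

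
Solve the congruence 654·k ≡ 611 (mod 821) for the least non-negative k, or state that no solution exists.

75

gcd(654, 821) = 1, so a unique solution mod 821 exists.
654⁻¹ ≡ 762 (mod 821).
k ≡ 762·611 ≡ 75 (mod 821).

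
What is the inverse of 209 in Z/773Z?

Apply the Euclidean algorithm and back-substitute:
773 = 3*209 + 146
209 = 1*146 + 63
146 = 2*63 + 20
63 = 3*20 + 3
20 = 6*3 + 2
3 = 1*2 + 1
2 = 2*1 + 0
gcd(209, 773) = 1, so the inverse exists.
Bézout: 1 = −73*773 + 270*209.
So 209⁻¹ ≡ 270 (mod 773).

270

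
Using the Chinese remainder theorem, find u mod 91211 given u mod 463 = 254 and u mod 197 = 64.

65074

463⁻¹ mod 197: 463·20 ≡ 1 (mod 197), so 463⁻¹ ≡ 20.
u = 254 + 463·((64 − 254)·20 mod 197) = 254 + 463·140 = 65074.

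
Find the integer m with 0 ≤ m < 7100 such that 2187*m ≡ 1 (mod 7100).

7100 = 3×2187 + 539
2187 = 4×539 + 31
539 = 17×31 + 12
31 = 2×12 + 7
12 = 1×7 + 5
7 = 1×5 + 2
5 = 2×2 + 1
2 = 2×1 + 0
gcd(2187, 7100) = 1, so the inverse exists.
Bézout: 1 = 917×7100 − 2977×2187.
So 2187⁻¹ ≡ −2977 ≡ 4123 (mod 7100).

4123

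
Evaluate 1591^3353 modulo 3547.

1591^1 ≡ 1591 (mod 3547)
1591^2 ≡ 1591^2 = 2531281 ≡ 2270 (mod 3547)
1591^4 ≡ 2270^2 = 5152900 ≡ 2656 (mod 3547)
1591^8 ≡ 2656^2 = 7054336 ≡ 2900 (mod 3547)
1591^16 ≡ 2900^2 = 8410000 ≡ 63 (mod 3547)
1591^32 ≡ 63^2 = 3969 ≡ 422 (mod 3547)
1591^64 ≡ 422^2 = 178084 ≡ 734 (mod 3547)
1591^128 ≡ 734^2 = 538756 ≡ 3159 (mod 3547)
1591^256 ≡ 3159^2 = 9979281 ≡ 1570 (mod 3547)
1591^512 ≡ 1570^2 = 2464900 ≡ 3282 (mod 3547)
1591^1024 ≡ 3282^2 = 10771524 ≡ 2832 (mod 3547)
1591^2048 ≡ 2832^2 = 8020224 ≡ 457 (mod 3547)
1591^3353 = 1591^2048 * 1591^1024 * 1591^256 * 1591^16 * 1591^8 * 1591^1 ≡ 457 * 2832 * 1570 * 63 * 2900 * 1591 (mod 3547).
Accumulate the product:
457 * 2832 = 1294224 ≡ 3116
3116 * 1570 = 4892120 ≡ 807
807 * 63 = 50841 ≡ 1183
1183 * 2900 = 3430700 ≡ 751
751 * 1591 = 1194841 ≡ 3049

3049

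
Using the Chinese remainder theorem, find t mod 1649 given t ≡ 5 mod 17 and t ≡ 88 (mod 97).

379

17⁻¹ mod 97: 17*40 ≡ 1 (mod 97), so 17⁻¹ ≡ 40.
t = 5 + 17*((88 − 5)*40 mod 97) = 5 + 17*22 = 379.
Check: 379 mod 17 = 5, 379 mod 97 = 88. ✓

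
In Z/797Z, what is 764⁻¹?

797 = 1*764 + 33
764 = 23*33 + 5
33 = 6*5 + 3
5 = 1*3 + 2
3 = 1*2 + 1
2 = 2*1 + 0
gcd(764, 797) = 1, so the inverse exists.
Back-substitute for 1:
1 = 1*3 − 1*2
  = −1*5 + 2*3
  = 2*33 − 13*5
  = −13*764 + 301*33
  = 301*797 − 314*764
So 764⁻¹ ≡ −314 ≡ 483 (mod 797).

483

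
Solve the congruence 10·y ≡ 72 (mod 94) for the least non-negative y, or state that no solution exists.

26

gcd(10, 94) = 2, and 2 | 72, so solutions exist.
Divide through by 2: 5·y mod 47 = 36.
5⁻¹ ≡ 19 (mod 47).
y ≡ 19·36 ≡ 26 (mod 47).
The smallest non-negative solution is y = 26.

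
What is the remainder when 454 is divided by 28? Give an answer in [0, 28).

454 = 16*28 + 6, so 454 ≡ 6 (mod 28).

6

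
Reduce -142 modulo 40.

-142 = -4×40 + 18, so -142 ≡ 18 (mod 40).

18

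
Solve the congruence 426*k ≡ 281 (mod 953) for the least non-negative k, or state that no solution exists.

gcd(426, 953) = 1, so a unique solution mod 953 exists.
426⁻¹ ≡ 217 (mod 953).
k ≡ 217*281 ≡ 938 (mod 953).

938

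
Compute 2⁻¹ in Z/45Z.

23

45 = 22×2 + 1
2 = 2×1 + 0
gcd(2, 45) = 1, so the inverse exists.
Back-substitute for 1:
1 = 1×45 − 22×2
So 2⁻¹ ≡ −22 ≡ 23 (mod 45).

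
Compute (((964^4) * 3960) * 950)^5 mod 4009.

1235

(964)^4 ≡ 1860 (mod 4009)
1860 * 3960 = 7365600 ≡ 1067 (mod 4009)
1067 * 950 = 1013650 ≡ 3382 (mod 4009)
(3382)^5 ≡ 1235 (mod 4009)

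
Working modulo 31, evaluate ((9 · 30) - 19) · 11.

2

9 · 30 = 270 ≡ 22 (mod 31)
22 - 19 = 3
3 · 11 = 33 ≡ 2 (mod 31)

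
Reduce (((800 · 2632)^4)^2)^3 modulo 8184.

808

800 · 2632 = 2105600 ≡ 2312 (mod 8184)
(2312)^4 ≡ 5032 (mod 8184)
(5032)^2 ≡ 7912 (mod 8184)
(7912)^3 ≡ 808 (mod 8184)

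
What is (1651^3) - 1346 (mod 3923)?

(1651)^3 ≡ 540 (mod 3923)
540 - 1346 = -806 ≡ 3117 (mod 3923)

3117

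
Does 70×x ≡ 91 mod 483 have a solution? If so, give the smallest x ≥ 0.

22

gcd(70, 483) = 7, and 7 | 91, so solutions exist.
Divide through by 7: 10×x ≡ 13 mod 69.
10⁻¹ ≡ 7 (mod 69).
x ≡ 7×13 ≡ 22 (mod 69).
The smallest non-negative solution is x = 22.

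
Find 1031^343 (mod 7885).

Compute successive squares:
343 in binary is 101010111, i.e. 343 = 256 + 64 + 16 + 4 + 2 + 1.
1031^1 ≡ 1031 (mod 7885)
1031^2 ≡ 1031^2 = 1062961 ≡ 6371 (mod 7885)
1031^4 ≡ 6371^2 = 40589641 ≡ 5546 (mod 7885)
1031^8 ≡ 5546^2 = 30758116 ≡ 6616 (mod 7885)
1031^16 ≡ 6616^2 = 43771456 ≡ 1821 (mod 7885)
1031^32 ≡ 1821^2 = 3316041 ≡ 4341 (mod 7885)
1031^64 ≡ 4341^2 = 18844281 ≡ 7016 (mod 7885)
1031^128 ≡ 7016^2 = 49224256 ≡ 6086 (mod 7885)
1031^256 ≡ 6086^2 = 37039396 ≡ 3551 (mod 7885)
1031^343 = 1031^256 * 1031^64 * 1031^16 * 1031^4 * 1031^2 * 1031^1 ≡ 3551 * 7016 * 1821 * 5546 * 6371 * 1031 (mod 7885).
Accumulate the product:
3551 * 7016 = 24913816 ≡ 5101
5101 * 1821 = 9288921 ≡ 391
391 * 5546 = 2168486 ≡ 111
111 * 6371 = 707181 ≡ 5416
5416 * 1031 = 5583896 ≡ 1316

1316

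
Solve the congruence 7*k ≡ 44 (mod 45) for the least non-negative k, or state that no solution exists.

32

gcd(7, 45) = 1, so a unique solution mod 45 exists.
7⁻¹ ≡ 13 (mod 45).
k ≡ 13*44 ≡ 32 (mod 45).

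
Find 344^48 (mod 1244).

344^1 ≡ 344 (mod 1244)
344^2 ≡ 344^2 = 118336 ≡ 156 (mod 1244)
344^4 ≡ 156^2 = 24336 ≡ 700 (mod 1244)
344^8 ≡ 700^2 = 490000 ≡ 1108 (mod 1244)
344^16 ≡ 1108^2 = 1227664 ≡ 1080 (mod 1244)
344^32 ≡ 1080^2 = 1166400 ≡ 772 (mod 1244)
344^48 = 344^32 * 344^16 ≡ 772 * 1080 (mod 1244).
772 * 1080 = 833760 ≡ 280 (mod 1244).

280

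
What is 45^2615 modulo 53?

By square-and-multiply:
45^1 ≡ 45 (mod 53)
45^2 ≡ 45^2 = 2025 ≡ 11 (mod 53)
45^4 ≡ 11^2 = 121 ≡ 15 (mod 53)
45^8 ≡ 15^2 = 225 ≡ 13 (mod 53)
45^16 ≡ 13^2 = 169 ≡ 10 (mod 53)
45^32 ≡ 10^2 = 100 ≡ 47 (mod 53)
45^64 ≡ 47^2 = 2209 ≡ 36 (mod 53)
45^128 ≡ 36^2 = 1296 ≡ 24 (mod 53)
45^256 ≡ 24^2 = 576 ≡ 46 (mod 53)
45^512 ≡ 46^2 = 2116 ≡ 49 (mod 53)
45^1024 ≡ 49^2 = 2401 ≡ 16 (mod 53)
45^2048 ≡ 16^2 = 256 ≡ 44 (mod 53)
45^2615 = 45^2048 * 45^512 * 45^32 * 45^16 * 45^4 * 45^2 * 45^1 ≡ 44 * 49 * 47 * 10 * 15 * 11 * 45 (mod 53).
Accumulate the product:
44 * 49 = 2156 ≡ 36
36 * 47 = 1692 ≡ 49
49 * 10 = 490 ≡ 13
13 * 15 = 195 ≡ 36
36 * 11 = 396 ≡ 25
25 * 45 = 1125 ≡ 12

12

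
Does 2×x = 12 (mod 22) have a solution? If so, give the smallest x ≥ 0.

gcd(2, 22) = 2, and 2 | 12, so solutions exist.
Divide through by 2: 1×x = 6 (mod 11).
1⁻¹ ≡ 1 (mod 11).
x ≡ 1×6 ≡ 6 (mod 11).
The smallest non-negative solution is x = 6.

6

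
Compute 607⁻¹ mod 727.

727 = 1·607 + 120
607 = 5·120 + 7
120 = 17·7 + 1
7 = 7·1 + 0
gcd(607, 727) = 1, so the inverse exists.
Back-substitute for 1:
1 = 1·120 − 17·7
  = −17·607 + 86·120
  = 86·727 − 103·607
So 607⁻¹ ≡ −103 ≡ 624 (mod 727).

624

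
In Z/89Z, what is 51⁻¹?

Apply the Euclidean algorithm and back-substitute:
89 = 1×51 + 38
51 = 1×38 + 13
38 = 2×13 + 12
13 = 1×12 + 1
12 = 12×1 + 0
gcd(51, 89) = 1, so the inverse exists.
Back-substitute for 1:
1 = 1×13 − 1×12
  = −1×38 + 3×13
  = 3×51 − 4×38
  = −4×89 + 7×51
So 51⁻¹ ≡ 7 (mod 89).

7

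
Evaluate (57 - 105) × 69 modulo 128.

16

57 - 105 = -48 ≡ 80 (mod 128)
80 × 69 = 5520 ≡ 16 (mod 128)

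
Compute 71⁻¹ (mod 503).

By the extended Euclidean algorithm:
503 = 7*71 + 6
71 = 11*6 + 5
6 = 1*5 + 1
5 = 5*1 + 0
gcd(71, 503) = 1, so the inverse exists.
Bézout: 1 = 12*503 − 85*71.
So 71⁻¹ ≡ −85 ≡ 418 (mod 503).

418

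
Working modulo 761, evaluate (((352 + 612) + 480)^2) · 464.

427

352 + 612 = 964 ≡ 203 (mod 761)
203 + 480 = 683
(683)^2 ≡ 757 (mod 761)
757 · 464 = 351248 ≡ 427 (mod 761)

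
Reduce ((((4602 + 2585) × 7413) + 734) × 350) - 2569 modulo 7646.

4602 + 2585 = 7187
7187 × 7413 = 53277231 ≡ 7549 (mod 7646)
7549 + 734 = 8283 ≡ 637 (mod 7646)
637 × 350 = 222950 ≡ 1216 (mod 7646)
1216 - 2569 = -1353 ≡ 6293 (mod 7646)

6293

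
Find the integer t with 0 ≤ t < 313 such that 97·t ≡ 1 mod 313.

Apply the Euclidean algorithm and back-substitute:
313 = 3×97 + 22
97 = 4×22 + 9
22 = 2×9 + 4
9 = 2×4 + 1
4 = 4×1 + 0
gcd(97, 313) = 1, so the inverse exists.
Bézout: 1 = −22×313 + 71×97.
So 97⁻¹ ≡ 71 (mod 313).

71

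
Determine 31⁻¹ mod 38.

27

38 = 1·31 + 7
31 = 4·7 + 3
7 = 2·3 + 1
3 = 3·1 + 0
gcd(31, 38) = 1, so the inverse exists.
Bézout: 1 = 9·38 − 11·31.
So 31⁻¹ ≡ −11 ≡ 27 (mod 38).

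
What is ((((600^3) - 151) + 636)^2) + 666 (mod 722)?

(600)^3 ≡ 704 (mod 722)
704 - 151 = 553
553 + 636 = 1189 ≡ 467 (mod 722)
(467)^2 ≡ 45 (mod 722)
45 + 666 = 711

711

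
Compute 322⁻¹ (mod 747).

747 = 2×322 + 103
322 = 3×103 + 13
103 = 7×13 + 12
13 = 1×12 + 1
12 = 12×1 + 0
gcd(322, 747) = 1, so the inverse exists.
Back-substitute for 1:
1 = 1×13 − 1×12
  = −1×103 + 8×13
  = 8×322 − 25×103
  = −25×747 + 58×322
So 322⁻¹ ≡ 58 (mod 747).

58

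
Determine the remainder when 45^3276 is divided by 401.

400

3276 in binary is 110011001100, i.e. 3276 = 2048 + 1024 + 128 + 64 + 8 + 4.
45^1 ≡ 45 (mod 401)
45^2 ≡ 45^2 = 2025 ≡ 20 (mod 401)
45^4 ≡ 20^2 = 400 (mod 401)
45^8 ≡ 400^2 = 160000 ≡ 1 (mod 401)
45^16 ≡ 1^2 = 1 (mod 401)
45^32 ≡ 1^2 = 1 (mod 401)
45^64 ≡ 1^2 = 1 (mod 401)
45^128 ≡ 1^2 = 1 (mod 401)
45^256 ≡ 1^2 = 1 (mod 401)
45^512 ≡ 1^2 = 1 (mod 401)
45^1024 ≡ 1^2 = 1 (mod 401)
45^2048 ≡ 1^2 = 1 (mod 401)
45^3276 = 45^2048 × 45^1024 × 45^128 × 45^64 × 45^8 × 45^4 ≡ 1 × 1 × 1 × 1 × 1 × 400 (mod 401).
Accumulate the product:
1 × 1 = 1
1 × 1 = 1
1 × 1 = 1
1 × 1 = 1
1 × 400 = 400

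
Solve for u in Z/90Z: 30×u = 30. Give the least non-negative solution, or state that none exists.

1

gcd(30, 90) = 30, and 30 | 30, so solutions exist.
Divide through by 30: 1×u ≡ 1 mod 3.
1⁻¹ ≡ 1 (mod 3).
u ≡ 1×1 ≡ 1 (mod 3).
The smallest non-negative solution is u = 1.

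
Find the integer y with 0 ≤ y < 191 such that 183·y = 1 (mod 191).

By the extended Euclidean algorithm:
191 = 1×183 + 8
183 = 22×8 + 7
8 = 1×7 + 1
7 = 7×1 + 0
gcd(183, 191) = 1, so the inverse exists.
Back-substitute for 1:
1 = 1×8 − 1×7
  = −1×183 + 23×8
  = 23×191 − 24×183
So 183⁻¹ ≡ −24 ≡ 167 (mod 191).

167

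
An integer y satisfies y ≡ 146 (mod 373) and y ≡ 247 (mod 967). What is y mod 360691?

112419

373⁻¹ mod 967: 373*70 ≡ 1 (mod 967), so 373⁻¹ ≡ 70.
y = 146 + 373*((247 − 146)*70 mod 967) = 146 + 373*301 = 112419.
Check: 112419 mod 373 = 146, 112419 mod 967 = 247. ✓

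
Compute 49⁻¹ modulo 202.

33

202 = 4*49 + 6
49 = 8*6 + 1
6 = 6*1 + 0
gcd(49, 202) = 1, so the inverse exists.
Bézout: 1 = −8*202 + 33*49.
So 49⁻¹ ≡ 33 (mod 202).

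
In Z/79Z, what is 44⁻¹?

By the extended Euclidean algorithm:
79 = 1·44 + 35
44 = 1·35 + 9
35 = 3·9 + 8
9 = 1·8 + 1
8 = 8·1 + 0
gcd(44, 79) = 1, so the inverse exists.
Bézout: 1 = −5·79 + 9·44.
So 44⁻¹ ≡ 9 (mod 79).

9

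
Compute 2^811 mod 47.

811 in binary is 1100101011, i.e. 811 = 512 + 256 + 32 + 8 + 2 + 1.
2^1 ≡ 2 (mod 47)
2^2 ≡ 2^2 = 4 (mod 47)
2^4 ≡ 4^2 = 16 (mod 47)
2^8 ≡ 16^2 = 256 ≡ 21 (mod 47)
2^16 ≡ 21^2 = 441 ≡ 18 (mod 47)
2^32 ≡ 18^2 = 324 ≡ 42 (mod 47)
2^64 ≡ 42^2 = 1764 ≡ 25 (mod 47)
2^128 ≡ 25^2 = 625 ≡ 14 (mod 47)
2^256 ≡ 14^2 = 196 ≡ 8 (mod 47)
2^512 ≡ 8^2 = 64 ≡ 17 (mod 47)
2^811 = 2^512 * 2^256 * 2^32 * 2^8 * 2^2 * 2^1 ≡ 17 * 8 * 42 * 21 * 4 * 2 (mod 47).
Accumulate the product:
17 * 8 = 136 ≡ 42
42 * 42 = 1764 ≡ 25
25 * 21 = 525 ≡ 8
8 * 4 = 32
32 * 2 = 64 ≡ 17

17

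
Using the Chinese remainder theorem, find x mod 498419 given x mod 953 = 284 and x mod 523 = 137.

953⁻¹ mod 523: 953*478 ≡ 1 (mod 523), so 953⁻¹ ≡ 478.
x = 284 + 953*((137 − 284)*478 mod 523) = 284 + 953*339 = 323351.

323351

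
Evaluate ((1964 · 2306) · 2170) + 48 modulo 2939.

1964 · 2306 = 4528984 ≡ 2924 (mod 2939)
2924 · 2170 = 6345080 ≡ 2718 (mod 2939)
2718 + 48 = 2766

2766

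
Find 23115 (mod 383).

135

23115 = 60·383 + 135, so 23115 ≡ 135 (mod 383).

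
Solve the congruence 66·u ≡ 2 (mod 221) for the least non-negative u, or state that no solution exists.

67

gcd(66, 221) = 1, so a unique solution mod 221 exists.
66⁻¹ ≡ 144 (mod 221).
u ≡ 144·2 ≡ 67 (mod 221).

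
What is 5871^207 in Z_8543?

207 in binary is 11001111, i.e. 207 = 128 + 64 + 8 + 4 + 2 + 1.
5871^1 ≡ 5871 (mod 8543)
5871^2 ≡ 5871^2 = 34468641 ≡ 6179 (mod 8543)
5871^4 ≡ 6179^2 = 38180041 ≡ 1374 (mod 8543)
5871^8 ≡ 1374^2 = 1887876 ≡ 8416 (mod 8543)
5871^16 ≡ 8416^2 = 70829056 ≡ 7586 (mod 8543)
5871^32 ≡ 7586^2 = 57547396 ≡ 1748 (mod 8543)
5871^64 ≡ 1748^2 = 3055504 ≡ 5653 (mod 8543)
5871^128 ≡ 5653^2 = 31956409 ≡ 5589 (mod 8543)
5871^207 = 5871^128 * 5871^64 * 5871^8 * 5871^4 * 5871^2 * 5871^1 ≡ 5589 * 5653 * 8416 * 1374 * 6179 * 5871 (mod 8543).
Accumulate the product:
5589 * 5653 = 31594617 ≡ 2603
2603 * 8416 = 21906848 ≡ 2596
2596 * 1374 = 3566904 ≡ 4473
4473 * 6179 = 27638667 ≡ 2062
2062 * 5871 = 12106002 ≡ 571

571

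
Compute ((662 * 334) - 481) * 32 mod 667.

536

662 * 334 = 221108 ≡ 331 (mod 667)
331 - 481 = -150 ≡ 517 (mod 667)
517 * 32 = 16544 ≡ 536 (mod 667)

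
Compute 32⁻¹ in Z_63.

2

Run the extended Euclidean algorithm:
63 = 1·32 + 31
32 = 1·31 + 1
31 = 31·1 + 0
gcd(32, 63) = 1, so the inverse exists.
Back-substitute for 1:
1 = 1·32 − 1·31
  = −1·63 + 2·32
So 32⁻¹ ≡ 2 (mod 63).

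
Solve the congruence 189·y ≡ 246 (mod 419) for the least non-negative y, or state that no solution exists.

gcd(189, 419) = 1, so a unique solution mod 419 exists.
189⁻¹ ≡ 235 (mod 419).
y ≡ 235·246 ≡ 407 (mod 419).

407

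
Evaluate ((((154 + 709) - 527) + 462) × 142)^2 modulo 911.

8

154 + 709 = 863
863 - 527 = 336
336 + 462 = 798
798 × 142 = 113316 ≡ 352 (mod 911)
(352)^2 ≡ 8 (mod 911)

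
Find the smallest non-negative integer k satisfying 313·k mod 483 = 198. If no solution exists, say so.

300

gcd(313, 483) = 1, so a unique solution mod 483 exists.
313⁻¹ ≡ 304 (mod 483).
k ≡ 304·198 ≡ 300 (mod 483).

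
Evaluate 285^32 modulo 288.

285^1 ≡ 285 (mod 288)
285^2 ≡ 285^2 = 81225 ≡ 9 (mod 288)
285^4 ≡ 9^2 = 81 (mod 288)
285^8 ≡ 81^2 = 6561 ≡ 225 (mod 288)
285^16 ≡ 225^2 = 50625 ≡ 225 (mod 288)
285^32 ≡ 225^2 = 50625 ≡ 225 (mod 288)
So 285^32 ≡ 225 (mod 288).

225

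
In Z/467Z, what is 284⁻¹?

Run the extended Euclidean algorithm:
467 = 1×284 + 183
284 = 1×183 + 101
183 = 1×101 + 82
101 = 1×82 + 19
82 = 4×19 + 6
19 = 3×6 + 1
6 = 6×1 + 0
gcd(284, 467) = 1, so the inverse exists.
Bézout: 1 = −45×467 + 74×284.
So 284⁻¹ ≡ 74 (mod 467).

74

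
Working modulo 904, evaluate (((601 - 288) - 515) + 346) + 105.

601 - 288 = 313
313 - 515 = -202 ≡ 702 (mod 904)
702 + 346 = 1048 ≡ 144 (mod 904)
144 + 105 = 249

249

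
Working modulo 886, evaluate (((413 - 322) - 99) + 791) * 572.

446

413 - 322 = 91
91 - 99 = -8 ≡ 878 (mod 886)
878 + 791 = 1669 ≡ 783 (mod 886)
783 * 572 = 447876 ≡ 446 (mod 886)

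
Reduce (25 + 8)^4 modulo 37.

34

25 + 8 = 33
(33)^4 ≡ 34 (mod 37)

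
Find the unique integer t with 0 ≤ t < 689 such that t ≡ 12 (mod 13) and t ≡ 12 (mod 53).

12

13⁻¹ mod 53: 13*49 ≡ 1 (mod 53), so 13⁻¹ ≡ 49.
t = 12 + 13*((12 − 12)*49 mod 53) = 12 + 13*0 = 12.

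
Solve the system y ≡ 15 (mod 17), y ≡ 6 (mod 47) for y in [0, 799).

100

17⁻¹ mod 47: 17·36 ≡ 1 (mod 47), so 17⁻¹ ≡ 36.
y = 15 + 17·((6 − 15)·36 mod 47) = 15 + 17·5 = 100.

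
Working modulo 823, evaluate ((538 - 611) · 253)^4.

514

538 - 611 = -73 ≡ 750 (mod 823)
750 · 253 = 189750 ≡ 460 (mod 823)
(460)^4 ≡ 514 (mod 823)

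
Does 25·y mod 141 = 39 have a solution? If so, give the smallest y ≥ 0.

gcd(25, 141) = 1, so a unique solution mod 141 exists.
25⁻¹ ≡ 79 (mod 141).
y ≡ 79·39 ≡ 120 (mod 141).

120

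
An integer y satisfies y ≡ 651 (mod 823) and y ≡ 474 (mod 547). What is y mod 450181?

823⁻¹ mod 547: 823·438 ≡ 1 (mod 547), so 823⁻¹ ≡ 438.
y = 651 + 823·((474 − 651)·438 mod 547) = 651 + 823·148 = 122455.
Check: 122455 mod 823 = 651, 122455 mod 547 = 474. ✓

122455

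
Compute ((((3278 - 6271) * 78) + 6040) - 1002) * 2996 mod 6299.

1622

3278 - 6271 = -2993 ≡ 3306 (mod 6299)
3306 * 78 = 257868 ≡ 5908 (mod 6299)
5908 + 6040 = 11948 ≡ 5649 (mod 6299)
5649 - 1002 = 4647
4647 * 2996 = 13922412 ≡ 1622 (mod 6299)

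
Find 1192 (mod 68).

1192 = 17*68 + 36, so 1192 ≡ 36 (mod 68).

36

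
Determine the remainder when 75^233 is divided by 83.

4

Using repeated squaring:
233 in binary is 11101001, i.e. 233 = 128 + 64 + 32 + 8 + 1.
75^1 ≡ 75 (mod 83)
75^2 ≡ 75^2 = 5625 ≡ 64 (mod 83)
75^4 ≡ 64^2 = 4096 ≡ 29 (mod 83)
75^8 ≡ 29^2 = 841 ≡ 11 (mod 83)
75^16 ≡ 11^2 = 121 ≡ 38 (mod 83)
75^32 ≡ 38^2 = 1444 ≡ 33 (mod 83)
75^64 ≡ 33^2 = 1089 ≡ 10 (mod 83)
75^128 ≡ 10^2 = 100 ≡ 17 (mod 83)
75^233 = 75^128 × 75^64 × 75^32 × 75^8 × 75^1 ≡ 17 × 10 × 33 × 11 × 75 (mod 83).
Accumulate the product:
17 × 10 = 170 ≡ 4
4 × 33 = 132 ≡ 49
49 × 11 = 539 ≡ 41
41 × 75 = 3075 ≡ 4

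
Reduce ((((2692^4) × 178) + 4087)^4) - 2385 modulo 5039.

(2692)^4 ≡ 1805 (mod 5039)
1805 × 178 = 321290 ≡ 3833 (mod 5039)
3833 + 4087 = 7920 ≡ 2881 (mod 5039)
(2881)^4 ≡ 4554 (mod 5039)
4554 - 2385 = 2169

2169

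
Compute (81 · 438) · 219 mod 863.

81 · 438 = 35478 ≡ 95 (mod 863)
95 · 219 = 20805 ≡ 93 (mod 863)

93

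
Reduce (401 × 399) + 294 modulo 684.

401 × 399 = 159999 ≡ 627 (mod 684)
627 + 294 = 921 ≡ 237 (mod 684)

237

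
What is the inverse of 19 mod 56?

By the extended Euclidean algorithm:
56 = 2·19 + 18
19 = 1·18 + 1
18 = 18·1 + 0
gcd(19, 56) = 1, so the inverse exists.
Back-substitute for 1:
1 = 1·19 − 1·18
  = −1·56 + 3·19
So 19⁻¹ ≡ 3 (mod 56).

3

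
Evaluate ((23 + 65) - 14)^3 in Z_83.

23 + 65 = 88 ≡ 5 (mod 83)
5 - 14 = -9 ≡ 74 (mod 83)
(74)^3 ≡ 18 (mod 83)

18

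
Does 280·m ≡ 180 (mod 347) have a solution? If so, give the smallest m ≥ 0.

75

gcd(280, 347) = 1, so a unique solution mod 347 exists.
280⁻¹ ≡ 145 (mod 347).
m ≡ 145·180 ≡ 75 (mod 347).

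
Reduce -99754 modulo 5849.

5528

-99754 = -18*5849 + 5528, so -99754 ≡ 5528 (mod 5849).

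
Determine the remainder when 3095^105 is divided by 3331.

By square-and-multiply:
105 in binary is 1101001, i.e. 105 = 64 + 32 + 8 + 1.
3095^1 ≡ 3095 (mod 3331)
3095^2 ≡ 3095^2 = 9579025 ≡ 2400 (mod 3331)
3095^4 ≡ 2400^2 = 5760000 ≡ 701 (mod 3331)
3095^8 ≡ 701^2 = 491401 ≡ 1744 (mod 3331)
3095^16 ≡ 1744^2 = 3041536 ≡ 333 (mod 3331)
3095^32 ≡ 333^2 = 110889 ≡ 966 (mod 3331)
3095^64 ≡ 966^2 = 933156 ≡ 476 (mod 3331)
3095^105 = 3095^64 · 3095^32 · 3095^8 · 3095^1 ≡ 476 · 966 · 1744 · 3095 (mod 3331).
Accumulate the product:
476 · 966 = 459816 ≡ 138
138 · 1744 = 240672 ≡ 840
840 · 3095 = 2599800 ≡ 1620

1620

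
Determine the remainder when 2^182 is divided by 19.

Using repeated squaring:
182 in binary is 10110110, i.e. 182 = 128 + 32 + 16 + 4 + 2.
2^1 ≡ 2 (mod 19)
2^2 ≡ 2^2 = 4 (mod 19)
2^4 ≡ 4^2 = 16 (mod 19)
2^8 ≡ 16^2 = 256 ≡ 9 (mod 19)
2^16 ≡ 9^2 = 81 ≡ 5 (mod 19)
2^32 ≡ 5^2 = 25 ≡ 6 (mod 19)
2^64 ≡ 6^2 = 36 ≡ 17 (mod 19)
2^128 ≡ 17^2 = 289 ≡ 4 (mod 19)
2^182 = 2^128 * 2^32 * 2^16 * 2^4 * 2^2 ≡ 4 * 6 * 5 * 16 * 4 (mod 19).
Accumulate the product:
4 * 6 = 24 ≡ 5
5 * 5 = 25 ≡ 6
6 * 16 = 96 ≡ 1
1 * 4 = 4

4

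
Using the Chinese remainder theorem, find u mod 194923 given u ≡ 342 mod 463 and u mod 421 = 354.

139705

463⁻¹ mod 421: 463*411 ≡ 1 (mod 421), so 463⁻¹ ≡ 411.
u = 342 + 463*((354 − 342)*411 mod 421) = 342 + 463*301 = 139705.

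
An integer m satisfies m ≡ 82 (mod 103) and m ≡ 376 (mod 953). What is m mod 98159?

103⁻¹ mod 953: 103*916 ≡ 1 (mod 953), so 103⁻¹ ≡ 916.
m = 82 + 103*((376 − 82)*916 mod 953) = 82 + 103*558 = 57556.
Check: 57556 mod 103 = 82, 57556 mod 953 = 376. ✓

57556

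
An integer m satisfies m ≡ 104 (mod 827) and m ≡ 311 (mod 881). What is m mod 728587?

827⁻¹ mod 881: 827·571 ≡ 1 (mod 881), so 827⁻¹ ≡ 571.
m = 104 + 827·((311 − 104)·571 mod 881) = 104 + 827·143 = 118365.

118365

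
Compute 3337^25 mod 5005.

4247

3337^1 ≡ 3337 (mod 5005)
3337^2 ≡ 3337^2 = 11135569 ≡ 4449 (mod 5005)
3337^4 ≡ 4449^2 = 19793601 ≡ 3831 (mod 5005)
3337^8 ≡ 3831^2 = 14676561 ≡ 1901 (mod 5005)
3337^16 ≡ 1901^2 = 3613801 ≡ 191 (mod 5005)
3337^25 = 3337^16 * 3337^8 * 3337^1 ≡ 191 * 1901 * 3337 (mod 5005).
Accumulate the product:
191 * 1901 = 363091 ≡ 2731
2731 * 3337 = 9113347 ≡ 4247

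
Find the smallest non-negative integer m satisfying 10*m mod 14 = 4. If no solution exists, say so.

6

gcd(10, 14) = 2, and 2 | 4, so solutions exist.
Divide through by 2: 5*m ≡ 2 (mod 7).
5⁻¹ ≡ 3 (mod 7).
m ≡ 3*2 ≡ 6 (mod 7).
The smallest non-negative solution is m = 6.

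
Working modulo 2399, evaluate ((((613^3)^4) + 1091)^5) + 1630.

895

(613)^3 ≡ 1614 (mod 2399)
(1614)^4 ≡ 366 (mod 2399)
366 + 1091 = 1457
(1457)^5 ≡ 1664 (mod 2399)
1664 + 1630 = 3294 ≡ 895 (mod 2399)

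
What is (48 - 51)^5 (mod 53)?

48 - 51 = -3 ≡ 50 (mod 53)
(50)^5 ≡ 22 (mod 53)

22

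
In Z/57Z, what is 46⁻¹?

31

57 = 1*46 + 11
46 = 4*11 + 2
11 = 5*2 + 1
2 = 2*1 + 0
gcd(46, 57) = 1, so the inverse exists.
Back-substitute for 1:
1 = 1*11 − 5*2
  = −5*46 + 21*11
  = 21*57 − 26*46
So 46⁻¹ ≡ −26 ≡ 31 (mod 57).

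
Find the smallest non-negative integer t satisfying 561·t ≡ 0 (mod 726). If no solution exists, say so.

0

gcd(561, 726) = 33, and 33 | 0, so solutions exist.
Divide through by 33: 17·t ≡ 0 mod 22.
17⁻¹ ≡ 13 (mod 22).
t ≡ 13·0 ≡ 0 (mod 22).
The smallest non-negative solution is t = 0.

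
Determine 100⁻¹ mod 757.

757 = 7*100 + 57
100 = 1*57 + 43
57 = 1*43 + 14
43 = 3*14 + 1
14 = 14*1 + 0
gcd(100, 757) = 1, so the inverse exists.
Back-substitute for 1:
1 = 1*43 − 3*14
  = −3*57 + 4*43
  = 4*100 − 7*57
  = −7*757 + 53*100
So 100⁻¹ ≡ 53 (mod 757).

53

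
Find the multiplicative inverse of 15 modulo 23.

20

By the extended Euclidean algorithm:
23 = 1×15 + 8
15 = 1×8 + 7
8 = 1×7 + 1
7 = 7×1 + 0
gcd(15, 23) = 1, so the inverse exists.
Back-substitute for 1:
1 = 1×8 − 1×7
  = −1×15 + 2×8
  = 2×23 − 3×15
So 15⁻¹ ≡ −3 ≡ 20 (mod 23).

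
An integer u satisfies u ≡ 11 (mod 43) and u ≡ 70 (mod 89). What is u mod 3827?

43⁻¹ mod 89: 43·29 ≡ 1 (mod 89), so 43⁻¹ ≡ 29.
u = 11 + 43·((70 − 11)·29 mod 89) = 11 + 43·20 = 871.

871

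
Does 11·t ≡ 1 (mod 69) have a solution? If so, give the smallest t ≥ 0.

gcd(11, 69) = 1, so a unique solution mod 69 exists.
11⁻¹ ≡ 44 (mod 69).
t ≡ 44·1 ≡ 44 (mod 69).

44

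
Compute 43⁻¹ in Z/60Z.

Run the extended Euclidean algorithm:
60 = 1×43 + 17
43 = 2×17 + 9
17 = 1×9 + 8
9 = 1×8 + 1
8 = 8×1 + 0
gcd(43, 60) = 1, so the inverse exists.
Bézout: 1 = −5×60 + 7×43.
So 43⁻¹ ≡ 7 (mod 60).

7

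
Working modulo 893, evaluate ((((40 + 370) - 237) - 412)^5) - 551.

164

40 + 370 = 410
410 - 237 = 173
173 - 412 = -239 ≡ 654 (mod 893)
(654)^5 ≡ 715 (mod 893)
715 - 551 = 164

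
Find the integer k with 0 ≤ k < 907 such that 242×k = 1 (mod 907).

461

907 = 3*242 + 181
242 = 1*181 + 61
181 = 2*61 + 59
61 = 1*59 + 2
59 = 29*2 + 1
2 = 2*1 + 0
gcd(242, 907) = 1, so the inverse exists.
Bézout: 1 = 119*907 − 446*242.
So 242⁻¹ ≡ −446 ≡ 461 (mod 907).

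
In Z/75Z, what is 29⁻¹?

75 = 2*29 + 17
29 = 1*17 + 12
17 = 1*12 + 5
12 = 2*5 + 2
5 = 2*2 + 1
2 = 2*1 + 0
gcd(29, 75) = 1, so the inverse exists.
Bézout: 1 = 12*75 − 31*29.
So 29⁻¹ ≡ −31 ≡ 44 (mod 75).

44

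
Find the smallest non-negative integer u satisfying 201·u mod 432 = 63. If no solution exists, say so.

39

gcd(201, 432) = 3, and 3 | 63, so solutions exist.
Divide through by 3: 67·u = 21 (mod 144).
67⁻¹ ≡ 43 (mod 144).
u ≡ 43·21 ≡ 39 (mod 144).
The smallest non-negative solution is u = 39.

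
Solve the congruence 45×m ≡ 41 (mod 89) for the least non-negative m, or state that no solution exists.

82

gcd(45, 89) = 1, so a unique solution mod 89 exists.
45⁻¹ ≡ 2 (mod 89).
m ≡ 2×41 ≡ 82 (mod 89).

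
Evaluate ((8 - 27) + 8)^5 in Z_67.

17

8 - 27 = -19 ≡ 48 (mod 67)
48 + 8 = 56
(56)^5 ≡ 17 (mod 67)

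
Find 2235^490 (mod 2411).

490 in binary is 111101010, i.e. 490 = 256 + 128 + 64 + 32 + 8 + 2.
2235^1 ≡ 2235 (mod 2411)
2235^2 ≡ 2235^2 = 4995225 ≡ 2044 (mod 2411)
2235^4 ≡ 2044^2 = 4177936 ≡ 2084 (mod 2411)
2235^8 ≡ 2084^2 = 4343056 ≡ 845 (mod 2411)
2235^16 ≡ 845^2 = 714025 ≡ 369 (mod 2411)
2235^32 ≡ 369^2 = 136161 ≡ 1145 (mod 2411)
2235^64 ≡ 1145^2 = 1311025 ≡ 1852 (mod 2411)
2235^128 ≡ 1852^2 = 3429904 ≡ 1462 (mod 2411)
2235^256 ≡ 1462^2 = 2137444 ≡ 1298 (mod 2411)
2235^490 = 2235^256 · 2235^128 · 2235^64 · 2235^32 · 2235^8 · 2235^2 ≡ 1298 · 1462 · 1852 · 1145 · 845 · 2044 (mod 2411).
Accumulate the product:
1298 · 1462 = 1897676 ≡ 219
219 · 1852 = 405588 ≡ 540
540 · 1145 = 618300 ≡ 1084
1084 · 845 = 915980 ≡ 2211
2211 · 2044 = 4519284 ≡ 1070

1070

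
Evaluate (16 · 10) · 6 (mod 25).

10

16 · 10 = 160 ≡ 10 (mod 25)
10 · 6 = 60 ≡ 10 (mod 25)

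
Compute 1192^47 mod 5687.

1380

47 in binary is 101111, i.e. 47 = 32 + 8 + 4 + 2 + 1.
1192^1 ≡ 1192 (mod 5687)
1192^2 ≡ 1192^2 = 1420864 ≡ 4801 (mod 5687)
1192^4 ≡ 4801^2 = 23049601 ≡ 190 (mod 5687)
1192^8 ≡ 190^2 = 36100 ≡ 1978 (mod 5687)
1192^16 ≡ 1978^2 = 3912484 ≡ 5515 (mod 5687)
1192^32 ≡ 5515^2 = 30415225 ≡ 1149 (mod 5687)
1192^47 = 1192^32 · 1192^8 · 1192^4 · 1192^2 · 1192^1 ≡ 1149 · 1978 · 190 · 4801 · 1192 (mod 5687).
Accumulate the product:
1149 · 1978 = 2272722 ≡ 3609
3609 · 190 = 685710 ≡ 3270
3270 · 4801 = 15699270 ≡ 3150
3150 · 1192 = 3754800 ≡ 1380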